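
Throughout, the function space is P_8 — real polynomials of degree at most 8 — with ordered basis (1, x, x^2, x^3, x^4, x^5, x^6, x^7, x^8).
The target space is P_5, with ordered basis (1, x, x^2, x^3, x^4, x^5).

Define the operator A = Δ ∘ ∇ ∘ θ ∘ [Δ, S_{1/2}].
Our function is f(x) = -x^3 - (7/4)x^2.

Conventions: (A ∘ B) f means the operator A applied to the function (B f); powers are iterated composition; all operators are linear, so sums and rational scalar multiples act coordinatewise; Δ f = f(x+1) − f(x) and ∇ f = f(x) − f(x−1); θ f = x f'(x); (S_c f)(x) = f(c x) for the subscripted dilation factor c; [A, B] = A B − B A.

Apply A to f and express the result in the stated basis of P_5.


S_{1/2} f = -(1/8)x^3 - (7/16)x^2
Δ S_{1/2} f = -(3/8)x^2 - (5/4)x - 9/16
Δ f = -3x^2 - (13/2)x - 11/4
S_{1/2} Δ f = -(3/4)x^2 - (13/4)x - 11/4
[Δ, S_{1/2}] f = (3/8)x^2 + 2x + 35/16
θ [Δ, S_{1/2}] f = (3/4)x^2 + 2x
∇ θ [Δ, S_{1/2}] f = (3/2)x + 5/4
Δ ∇ θ [Δ, S_{1/2}] f = 3/2

the image equals g(x) = 3/2


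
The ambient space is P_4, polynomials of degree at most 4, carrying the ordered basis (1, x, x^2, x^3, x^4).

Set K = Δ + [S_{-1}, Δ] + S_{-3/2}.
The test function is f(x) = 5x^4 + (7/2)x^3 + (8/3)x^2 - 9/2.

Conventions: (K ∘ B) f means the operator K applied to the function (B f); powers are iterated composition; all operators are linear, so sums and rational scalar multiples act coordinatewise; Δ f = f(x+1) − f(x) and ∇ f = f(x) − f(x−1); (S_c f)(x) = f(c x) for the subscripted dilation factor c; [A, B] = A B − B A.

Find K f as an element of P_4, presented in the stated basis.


the result is g(x) = (405/16)x^4 - (509/16)x^3 + (135/2)x^2 - (89/6)x + 41/3

Δ f = 20x^3 + (81/2)x^2 + (215/6)x + 67/6
Δ f = 20x^3 + (81/2)x^2 + (215/6)x + 67/6
S_{-1} Δ f = -20x^3 + (81/2)x^2 - (215/6)x + 67/6
S_{-1} f = 5x^4 - (7/2)x^3 + (8/3)x^2 - 9/2
Δ S_{-1} f = 20x^3 + (39/2)x^2 + (89/6)x + 25/6
[S_{-1}, Δ] f = -40x^3 + 21x^2 - (152/3)x + 7
S_{-3/2} f = (405/16)x^4 - (189/16)x^3 + 6x^2 - 9/2
(Δ + [S_{-1}, Δ] + S_{-3/2}) f = (405/16)x^4 - (509/16)x^3 + (135/2)x^2 - (89/6)x + 41/3


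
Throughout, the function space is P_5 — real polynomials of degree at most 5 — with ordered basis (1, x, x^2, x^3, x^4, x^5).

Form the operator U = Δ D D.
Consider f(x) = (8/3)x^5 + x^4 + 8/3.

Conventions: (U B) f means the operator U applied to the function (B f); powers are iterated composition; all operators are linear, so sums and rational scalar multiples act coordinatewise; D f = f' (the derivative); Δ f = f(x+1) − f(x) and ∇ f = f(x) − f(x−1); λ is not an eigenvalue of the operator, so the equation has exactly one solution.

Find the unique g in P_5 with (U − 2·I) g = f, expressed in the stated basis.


the result is g(x) = -(4/3)x^5 - (1/2)x^4 - 40x^2 - 46x - 53/3

write g with unknown coordinates in the stated basis and equate coefficients in (U − 2·I) g = f
solving from the highest basis element down gives g = -(4/3)x^5 - (1/2)x^4 - 40x^2 - 46x - 53/3
check: U g = -80x^2 - 92x - 98/3
so U g − 2·g = (8/3)x^5 + x^4 + 8/3 = f ✓


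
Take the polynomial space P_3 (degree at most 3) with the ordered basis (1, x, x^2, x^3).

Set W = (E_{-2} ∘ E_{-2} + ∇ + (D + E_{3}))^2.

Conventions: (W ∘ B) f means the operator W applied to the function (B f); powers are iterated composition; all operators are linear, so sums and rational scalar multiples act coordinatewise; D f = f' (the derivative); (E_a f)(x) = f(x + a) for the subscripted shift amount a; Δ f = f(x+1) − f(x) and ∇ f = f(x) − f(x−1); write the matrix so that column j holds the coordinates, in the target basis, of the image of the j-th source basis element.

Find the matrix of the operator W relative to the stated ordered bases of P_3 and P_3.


the matrix is [[4, 4, 98, 0]; [0, 4, 8, 294]; [0, 0, 4, 12]; [0, 0, 0, 4]] (rows listed top to bottom)

image of 1: 4
image of x: 4x + 4
image of x^2: 4x^2 + 8x + 98
image of x^3: 4x^3 + 12x^2 + 294x
each image's coordinates form column j of the matrix


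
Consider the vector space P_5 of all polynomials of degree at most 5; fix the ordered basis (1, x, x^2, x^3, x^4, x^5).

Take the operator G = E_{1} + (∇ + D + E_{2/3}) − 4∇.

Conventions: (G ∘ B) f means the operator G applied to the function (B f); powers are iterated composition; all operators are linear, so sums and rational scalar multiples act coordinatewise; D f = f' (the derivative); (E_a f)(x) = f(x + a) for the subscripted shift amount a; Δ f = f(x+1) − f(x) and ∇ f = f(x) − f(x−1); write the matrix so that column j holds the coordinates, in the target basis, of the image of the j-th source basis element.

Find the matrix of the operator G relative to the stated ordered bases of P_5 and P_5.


image of 1: 2
image of x: 2x - 1/3
image of x^2: 2x^2 - (2/3)x + 40/9
image of x^3: 2x^3 - x^2 + (40/3)x - 46/27
image of x^4: 2x^4 - (4/3)x^3 + (80/3)x^2 - (184/27)x + 340/81
image of x^5: 2x^5 - (5/3)x^4 + (400/9)x^3 - (460/27)x^2 + (1700/81)x - 454/243
each image's coordinates form column j of the matrix

the matrix is [[2, -1/3, 40/9, -46/27, 340/81, -454/243]; [0, 2, -2/3, 40/3, -184/27, 1700/81]; [0, 0, 2, -1, 80/3, -460/27]; [0, 0, 0, 2, -4/3, 400/9]; [0, 0, 0, 0, 2, -5/3]; [0, 0, 0, 0, 0, 2]] (rows listed top to bottom)


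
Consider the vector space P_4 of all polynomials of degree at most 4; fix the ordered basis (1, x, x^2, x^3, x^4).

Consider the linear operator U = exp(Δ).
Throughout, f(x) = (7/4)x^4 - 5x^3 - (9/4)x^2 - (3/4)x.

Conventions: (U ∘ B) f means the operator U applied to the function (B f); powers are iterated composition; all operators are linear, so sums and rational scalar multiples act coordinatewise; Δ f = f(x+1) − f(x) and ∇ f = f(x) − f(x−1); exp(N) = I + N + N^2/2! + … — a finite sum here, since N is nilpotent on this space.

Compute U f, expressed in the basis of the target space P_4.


g(x) = (7/4)x^4 + 2x^3 + (15/4)x^2 - (1/4)x - 4

order-1 term: 7x^3 - (9/2)x^2 - (25/2)x - 25/4
order-2 term: (21/2)x^2 + 6x - 5
order-3 term: 7x + 11/2
order-4 term: 7/4
the series for exp(Δ) f terminates at order 4
exp(Δ) f = (7/4)x^4 + 2x^3 + (15/4)x^2 - (1/4)x - 4


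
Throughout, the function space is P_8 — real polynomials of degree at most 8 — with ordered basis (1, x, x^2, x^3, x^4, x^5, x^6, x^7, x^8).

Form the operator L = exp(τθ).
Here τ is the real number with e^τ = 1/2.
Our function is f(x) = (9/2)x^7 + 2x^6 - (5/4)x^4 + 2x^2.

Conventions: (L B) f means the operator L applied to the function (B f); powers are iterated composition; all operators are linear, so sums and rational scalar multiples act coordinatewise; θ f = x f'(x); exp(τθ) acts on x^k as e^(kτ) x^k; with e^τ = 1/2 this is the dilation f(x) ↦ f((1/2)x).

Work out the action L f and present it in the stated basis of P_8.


exp(τθ) x^k = e^(kτ) x^k; with e^τ = 1/2 this sends x^k to (1/2)^k x^k
x^2 ↦ 1/4 x^2
x^4 ↦ 1/16 x^4
x^6 ↦ 1/64 x^6
x^7 ↦ 1/128 x^7
applying this coordinatewise to f: exp(τθ) f = (9/256)x^7 + (1/32)x^6 - (5/64)x^4 + (1/2)x^2

the result is g(x) = (9/256)x^7 + (1/32)x^6 - (5/64)x^4 + (1/2)x^2


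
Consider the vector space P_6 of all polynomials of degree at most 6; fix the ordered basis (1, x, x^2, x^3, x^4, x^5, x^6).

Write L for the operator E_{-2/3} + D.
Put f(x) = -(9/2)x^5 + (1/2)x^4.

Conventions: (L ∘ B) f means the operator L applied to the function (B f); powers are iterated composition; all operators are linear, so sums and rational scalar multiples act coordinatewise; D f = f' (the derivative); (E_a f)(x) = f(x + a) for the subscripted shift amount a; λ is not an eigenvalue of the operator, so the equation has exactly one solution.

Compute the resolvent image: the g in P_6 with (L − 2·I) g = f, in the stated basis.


write g with unknown coordinates in the stated basis and equate coefficients in (L − 2·I) g = f
solving from the highest basis element down gives g = (9/2)x^5 + 7x^4 + (88/3)x^3 + (104/3)x^2 + (1576/27)x + 728/27
check: L g = (9/2)x^5 + (29/2)x^4 + (176/3)x^3 + (208/3)x^2 + (3152/27)x + 1456/27
so L g − 2·g = -(9/2)x^5 + (1/2)x^4 = f ✓

the image equals g(x) = (9/2)x^5 + 7x^4 + (88/3)x^3 + (104/3)x^2 + (1576/27)x + 728/27


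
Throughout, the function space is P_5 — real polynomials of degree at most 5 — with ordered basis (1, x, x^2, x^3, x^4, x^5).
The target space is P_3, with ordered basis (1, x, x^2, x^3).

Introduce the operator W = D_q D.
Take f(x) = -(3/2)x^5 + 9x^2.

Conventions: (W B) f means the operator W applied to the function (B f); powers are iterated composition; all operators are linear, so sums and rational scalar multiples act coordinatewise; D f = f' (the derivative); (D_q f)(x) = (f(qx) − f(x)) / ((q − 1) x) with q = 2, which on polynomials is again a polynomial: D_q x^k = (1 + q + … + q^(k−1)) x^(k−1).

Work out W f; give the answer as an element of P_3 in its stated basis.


the image equals g(x) = -(225/2)x^3 + 18

D f = -(15/2)x^4 + 18x
D_q D f = -(225/2)x^3 + 18


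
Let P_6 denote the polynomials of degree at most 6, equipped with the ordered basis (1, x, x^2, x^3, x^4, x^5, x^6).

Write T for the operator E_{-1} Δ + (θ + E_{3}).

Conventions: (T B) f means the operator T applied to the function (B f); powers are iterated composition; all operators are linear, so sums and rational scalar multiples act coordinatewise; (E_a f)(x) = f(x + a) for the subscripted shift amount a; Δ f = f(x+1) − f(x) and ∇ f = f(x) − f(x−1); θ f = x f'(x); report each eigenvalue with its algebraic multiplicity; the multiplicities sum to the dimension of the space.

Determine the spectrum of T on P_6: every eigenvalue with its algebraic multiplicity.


λ = 1 (multiplicity 1), λ = 2 (multiplicity 1), λ = 3 (multiplicity 1), λ = 4 (multiplicity 1), λ = 5 (multiplicity 1), λ = 6 (multiplicity 1), λ = 7 (multiplicity 1)

image of 1: 1
image of x: 2x + 4
image of x^2: 3x^2 + 8x + 8
image of x^3: 4x^3 + 12x^2 + 24x + 28
image of x^4: 5x^4 + 16x^3 + 48x^2 + 112x + 80
image of x^5: 6x^5 + 20x^4 + 80x^3 + 280x^2 + 400x + 244
image of x^6: 7x^6 + 24x^5 + 120x^4 + 560x^3 + 1200x^2 + 1464x + 728
the matrix is upper triangular; its diagonal is (1, 2, 3, 4, 5, 6, 7)
for a triangular matrix the eigenvalues are the diagonal entries, with algebraic multiplicity their repetition count


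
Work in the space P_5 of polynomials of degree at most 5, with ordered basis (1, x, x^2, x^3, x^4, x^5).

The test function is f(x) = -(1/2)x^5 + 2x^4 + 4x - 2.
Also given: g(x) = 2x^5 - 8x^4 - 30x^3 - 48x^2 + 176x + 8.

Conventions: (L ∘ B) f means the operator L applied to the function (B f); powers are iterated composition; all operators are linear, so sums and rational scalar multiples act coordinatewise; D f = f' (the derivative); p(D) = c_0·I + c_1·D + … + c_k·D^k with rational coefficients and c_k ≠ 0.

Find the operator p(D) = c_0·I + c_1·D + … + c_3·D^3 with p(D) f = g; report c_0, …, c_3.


D^0 f = -(1/2)x^5 + 2x^4 + 4x - 2
D^1 f = -(5/2)x^4 + 8x^3 + 4
D^2 f = -10x^3 + 24x^2
D^3 f = -30x^2 + 48x
matching coefficients of g against c_0 f + c_1 Df + … from the top degree down determines the c_i
solution: c_0 = -4, c_1 = 0, c_2 = 3, c_3 = 4

c_0 = -4, c_1 = 0, c_2 = 3, c_3 = 4


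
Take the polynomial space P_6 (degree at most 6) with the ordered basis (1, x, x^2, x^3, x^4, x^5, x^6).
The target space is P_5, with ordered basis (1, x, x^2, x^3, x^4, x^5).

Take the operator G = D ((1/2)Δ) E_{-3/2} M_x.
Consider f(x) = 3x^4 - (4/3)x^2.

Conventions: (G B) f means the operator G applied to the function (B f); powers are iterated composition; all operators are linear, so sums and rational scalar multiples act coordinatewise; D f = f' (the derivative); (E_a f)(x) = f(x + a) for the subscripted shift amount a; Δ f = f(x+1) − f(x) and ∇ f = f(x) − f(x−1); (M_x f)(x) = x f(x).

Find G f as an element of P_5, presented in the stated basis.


M_x f = 3x^5 - (4/3)x^3
E_{-3/2} M_x f = 3x^5 - (45/2)x^4 + (397/6)x^3 - (381/4)x^2 + (1071/16)x - 585/32
Δ E_{-3/2} M_x f = 15x^4 - 60x^3 + (187/2)x^2 - 67x + 881/48
((1/2)Δ) E_{-3/2} M_x f = (15/2)x^4 - 30x^3 + (187/4)x^2 - (67/2)x + 881/96
D (((1/2)Δ) E_{-3/2}) M_x f = 30x^3 - 90x^2 + (187/2)x - 67/2

the image equals g(x) = 30x^3 - 90x^2 + (187/2)x - 67/2


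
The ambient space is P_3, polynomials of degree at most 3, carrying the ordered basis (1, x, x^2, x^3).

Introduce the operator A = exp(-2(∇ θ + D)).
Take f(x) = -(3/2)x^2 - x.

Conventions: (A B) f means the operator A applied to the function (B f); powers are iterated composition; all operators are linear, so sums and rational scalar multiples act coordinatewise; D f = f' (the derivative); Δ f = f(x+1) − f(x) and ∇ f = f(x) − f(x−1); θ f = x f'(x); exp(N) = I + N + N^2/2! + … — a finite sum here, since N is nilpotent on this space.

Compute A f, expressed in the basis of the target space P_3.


order-1 term: 18x - 2
order-2 term: -36
the series for exp(-2(∇ θ + D)) f terminates at order 2
exp(-2(∇ θ + D)) f = -(3/2)x^2 + 17x - 38

the image equals g(x) = -(3/2)x^2 + 17x - 38


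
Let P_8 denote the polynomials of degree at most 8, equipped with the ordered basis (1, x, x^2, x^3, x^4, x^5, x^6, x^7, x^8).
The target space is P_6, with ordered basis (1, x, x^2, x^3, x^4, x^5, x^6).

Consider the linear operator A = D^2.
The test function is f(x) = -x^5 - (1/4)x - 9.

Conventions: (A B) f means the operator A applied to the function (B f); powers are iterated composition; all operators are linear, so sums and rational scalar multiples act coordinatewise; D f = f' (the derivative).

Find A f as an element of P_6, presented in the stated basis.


the result is g(x) = -20x^3

D f = -5x^4 - 1/4
D D f = -20x^3


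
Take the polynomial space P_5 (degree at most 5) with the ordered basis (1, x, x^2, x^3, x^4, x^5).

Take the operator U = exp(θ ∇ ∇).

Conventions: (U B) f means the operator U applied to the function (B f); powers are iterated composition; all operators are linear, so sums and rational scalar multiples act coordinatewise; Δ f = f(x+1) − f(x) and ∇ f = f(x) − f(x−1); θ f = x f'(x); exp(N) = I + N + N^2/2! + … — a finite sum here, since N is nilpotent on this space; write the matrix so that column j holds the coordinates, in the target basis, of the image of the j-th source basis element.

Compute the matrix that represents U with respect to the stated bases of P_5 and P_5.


image of 1: 1
image of x: x
image of x^2: x^2
image of x^3: x^3 + 6x
image of x^4: x^4 + 24x^2 - 24x
image of x^5: x^5 + 60x^3 - 120x^2 + 250x
each image's coordinates form column j of the matrix

the matrix is [[1, 0, 0, 0, 0, 0]; [0, 1, 0, 6, -24, 250]; [0, 0, 1, 0, 24, -120]; [0, 0, 0, 1, 0, 60]; [0, 0, 0, 0, 1, 0]; [0, 0, 0, 0, 0, 1]] (rows listed top to bottom)


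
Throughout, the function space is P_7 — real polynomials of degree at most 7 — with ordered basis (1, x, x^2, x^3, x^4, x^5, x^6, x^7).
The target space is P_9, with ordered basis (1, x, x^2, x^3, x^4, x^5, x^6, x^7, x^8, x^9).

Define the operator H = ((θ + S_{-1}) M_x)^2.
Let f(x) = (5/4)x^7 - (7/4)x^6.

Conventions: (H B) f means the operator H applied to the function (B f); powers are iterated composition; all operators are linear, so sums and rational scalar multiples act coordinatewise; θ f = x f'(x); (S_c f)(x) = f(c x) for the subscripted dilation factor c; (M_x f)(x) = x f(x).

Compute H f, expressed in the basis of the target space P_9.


g(x) = 90x^9 - (189/2)x^8

M_x f = (5/4)x^8 - (7/4)x^7
θ M_x f = 10x^8 - (49/4)x^7
S_{-1} M_x f = (5/4)x^8 + (7/4)x^7
(θ + S_{-1}) M_x f = (45/4)x^8 - (21/2)x^7
M_x ((θ + S_{-1}) M_x) f = (45/4)x^9 - (21/2)x^8
θ M_x ((θ + S_{-1}) M_x) f = (405/4)x^9 - 84x^8
S_{-1} M_x ((θ + S_{-1}) M_x) f = -(45/4)x^9 - (21/2)x^8
(θ + S_{-1}) M_x ((θ + S_{-1}) M_x) f = 90x^9 - (189/2)x^8


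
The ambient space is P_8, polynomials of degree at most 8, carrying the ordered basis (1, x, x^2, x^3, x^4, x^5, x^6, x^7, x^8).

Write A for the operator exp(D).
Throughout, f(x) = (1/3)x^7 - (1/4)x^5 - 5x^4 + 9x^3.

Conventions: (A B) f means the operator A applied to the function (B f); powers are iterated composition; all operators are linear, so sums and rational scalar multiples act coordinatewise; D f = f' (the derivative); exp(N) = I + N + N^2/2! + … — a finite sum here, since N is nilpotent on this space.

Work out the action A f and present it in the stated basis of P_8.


the result is g(x) = (1/3)x^7 + (7/3)x^6 + (27/4)x^5 + (65/12)x^4 - (11/6)x^3 + (3/2)x^2 + (97/12)x + 49/12

order-1 term: (7/3)x^6 - (5/4)x^4 - 20x^3 + 27x^2
order-2 term: 7x^5 - (5/2)x^3 - 30x^2 + 27x
order-3 term: (35/3)x^4 - (5/2)x^2 - 20x + 9
order-4 term: (35/3)x^3 - (5/4)x - 5
order-5 term: 7x^2 - 1/4
order-6 term: (7/3)x
order-7 term: 1/3
the series for exp(D) f terminates at order 7
exp(D) f = (1/3)x^7 + (7/3)x^6 + (27/4)x^5 + (65/12)x^4 - (11/6)x^3 + (3/2)x^2 + (97/12)x + 49/12


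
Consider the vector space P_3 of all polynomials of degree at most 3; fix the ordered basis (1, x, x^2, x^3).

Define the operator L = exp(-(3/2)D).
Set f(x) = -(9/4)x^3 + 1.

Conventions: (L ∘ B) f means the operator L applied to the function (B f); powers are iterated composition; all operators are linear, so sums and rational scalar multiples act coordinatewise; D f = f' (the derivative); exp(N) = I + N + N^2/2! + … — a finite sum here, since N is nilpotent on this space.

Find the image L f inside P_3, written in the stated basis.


the result is g(x) = -(9/4)x^3 + (81/8)x^2 - (243/16)x + 275/32

order-1 term: (81/8)x^2
order-2 term: -(243/16)x
order-3 term: 243/32
the series for exp(-(3/2)D) f terminates at order 3
exp(-(3/2)D) f = -(9/4)x^3 + (81/8)x^2 - (243/16)x + 275/32


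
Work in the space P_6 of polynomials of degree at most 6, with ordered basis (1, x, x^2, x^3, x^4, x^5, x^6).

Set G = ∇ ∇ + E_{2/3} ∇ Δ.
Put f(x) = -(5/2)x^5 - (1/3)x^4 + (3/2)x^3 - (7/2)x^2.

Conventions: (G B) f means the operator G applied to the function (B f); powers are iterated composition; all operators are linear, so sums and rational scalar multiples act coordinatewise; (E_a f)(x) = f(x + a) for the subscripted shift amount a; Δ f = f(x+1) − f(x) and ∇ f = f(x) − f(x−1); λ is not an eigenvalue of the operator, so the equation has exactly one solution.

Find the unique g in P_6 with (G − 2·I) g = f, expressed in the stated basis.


write g with unknown coordinates in the stated basis and equate coefficients in (G − 2·I) g = f
solving from the highest basis element down gives g = (5/4)x^5 + (1/6)x^4 + (97/4)x^3 - (35/4)x^2 + (423/2)x - 1373/27
check: G g = 50x^3 - 21x^2 + 423x - 2746/27
so G g − 2·g = -(5/2)x^5 - (1/3)x^4 + (3/2)x^3 - (7/2)x^2 = f ✓

the result is g(x) = (5/4)x^5 + (1/6)x^4 + (97/4)x^3 - (35/4)x^2 + (423/2)x - 1373/27


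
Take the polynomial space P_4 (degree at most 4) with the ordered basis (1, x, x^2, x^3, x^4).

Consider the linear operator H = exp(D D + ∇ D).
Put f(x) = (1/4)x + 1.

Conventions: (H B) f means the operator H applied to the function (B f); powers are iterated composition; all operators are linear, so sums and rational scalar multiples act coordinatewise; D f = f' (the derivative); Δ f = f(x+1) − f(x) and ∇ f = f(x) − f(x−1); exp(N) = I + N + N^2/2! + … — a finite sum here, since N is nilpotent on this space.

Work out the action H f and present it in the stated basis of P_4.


g(x) = (1/4)x + 1

the series for exp(D D + ∇ D) f terminates at order 0
exp(D D + ∇ D) f = (1/4)x + 1


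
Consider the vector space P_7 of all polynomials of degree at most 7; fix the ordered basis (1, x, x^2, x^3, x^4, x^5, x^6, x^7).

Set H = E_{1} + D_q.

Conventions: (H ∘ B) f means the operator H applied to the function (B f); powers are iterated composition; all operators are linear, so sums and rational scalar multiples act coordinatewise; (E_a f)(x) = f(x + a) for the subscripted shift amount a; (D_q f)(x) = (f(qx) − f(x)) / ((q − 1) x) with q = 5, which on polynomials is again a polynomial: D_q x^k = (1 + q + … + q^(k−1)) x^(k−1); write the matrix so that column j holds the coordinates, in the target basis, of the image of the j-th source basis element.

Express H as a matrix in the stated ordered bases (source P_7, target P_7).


image of 1: 1
image of x: x + 2
image of x^2: x^2 + 8x + 1
image of x^3: x^3 + 34x^2 + 3x + 1
image of x^4: x^4 + 160x^3 + 6x^2 + 4x + 1
image of x^5: x^5 + 786x^4 + 10x^3 + 10x^2 + 5x + 1
image of x^6: x^6 + 3912x^5 + 15x^4 + 20x^3 + 15x^2 + 6x + 1
image of x^7: x^7 + 19538x^6 + 21x^5 + 35x^4 + 35x^3 + 21x^2 + 7x + 1
each image's coordinates form column j of the matrix

the matrix is [[1, 2, 1, 1, 1, 1, 1, 1]; [0, 1, 8, 3, 4, 5, 6, 7]; [0, 0, 1, 34, 6, 10, 15, 21]; [0, 0, 0, 1, 160, 10, 20, 35]; [0, 0, 0, 0, 1, 786, 15, 35]; [0, 0, 0, 0, 0, 1, 3912, 21]; [0, 0, 0, 0, 0, 0, 1, 19538]; [0, 0, 0, 0, 0, 0, 0, 1]] (rows listed top to bottom)


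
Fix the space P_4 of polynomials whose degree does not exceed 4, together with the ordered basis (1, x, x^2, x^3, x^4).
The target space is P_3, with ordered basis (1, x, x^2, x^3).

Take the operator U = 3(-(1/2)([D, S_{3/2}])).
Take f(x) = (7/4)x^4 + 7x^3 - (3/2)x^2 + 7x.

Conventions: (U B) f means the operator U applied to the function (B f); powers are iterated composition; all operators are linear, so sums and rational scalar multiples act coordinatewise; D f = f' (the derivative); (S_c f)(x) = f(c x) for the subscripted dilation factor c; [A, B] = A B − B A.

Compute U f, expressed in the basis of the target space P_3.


S_{3/2} f = (567/64)x^4 + (189/8)x^3 - (27/8)x^2 + (21/2)x
D S_{3/2} f = (567/16)x^3 + (567/8)x^2 - (27/4)x + 21/2
D f = 7x^3 + 21x^2 - 3x + 7
S_{3/2} D f = (189/8)x^3 + (189/4)x^2 - (9/2)x + 7
[D, S_{3/2}] f = (189/16)x^3 + (189/8)x^2 - (9/4)x + 7/2
(-(1/2)([D, S_{3/2}])) f = -(189/32)x^3 - (189/16)x^2 + (9/8)x - 7/4
(3(-(1/2)([D, S_{3/2}]))) f = -(567/32)x^3 - (567/16)x^2 + (27/8)x - 21/4

the result is g(x) = -(567/32)x^3 - (567/16)x^2 + (27/8)x - 21/4


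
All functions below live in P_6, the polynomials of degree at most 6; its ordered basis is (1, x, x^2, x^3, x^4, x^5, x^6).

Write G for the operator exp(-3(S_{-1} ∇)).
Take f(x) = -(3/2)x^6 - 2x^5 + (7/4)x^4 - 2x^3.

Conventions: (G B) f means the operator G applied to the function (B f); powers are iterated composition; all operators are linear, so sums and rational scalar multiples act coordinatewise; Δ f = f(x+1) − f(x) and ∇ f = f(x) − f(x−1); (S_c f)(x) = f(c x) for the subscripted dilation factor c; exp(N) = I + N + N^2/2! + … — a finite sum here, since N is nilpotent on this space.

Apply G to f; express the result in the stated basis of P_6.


order-1 term: -27x^5 - (75/2)x^4 - 9x^3 + 42x^2 + 42x + 51/4
order-2 term: (405/2)x^4 + 180x^3 + 108x^2 + 144x - 9/4
order-3 term: 810x^3 + 675x^2 + 486x - 27/2
order-4 term: -(3645/2)x^2 - 810x - 1863/4
order-5 term: -2187x - 1215/2
order-6 term: 2187/2
the series for exp(-3(S_{-1} ∇)) f terminates at order 6
exp(-3(S_{-1} ∇)) f = -(3/2)x^6 - 29x^5 + (667/4)x^4 + 979x^3 - (1995/2)x^2 - 2325x + 69/4

g(x) = -(3/2)x^6 - 29x^5 + (667/4)x^4 + 979x^3 - (1995/2)x^2 - 2325x + 69/4


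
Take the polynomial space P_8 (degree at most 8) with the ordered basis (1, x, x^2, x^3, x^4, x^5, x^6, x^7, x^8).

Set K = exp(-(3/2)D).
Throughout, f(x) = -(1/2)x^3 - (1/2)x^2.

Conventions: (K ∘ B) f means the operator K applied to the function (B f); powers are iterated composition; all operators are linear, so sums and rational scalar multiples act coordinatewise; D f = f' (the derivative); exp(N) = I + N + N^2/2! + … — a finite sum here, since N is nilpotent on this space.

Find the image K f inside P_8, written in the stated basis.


the result is g(x) = -(1/2)x^3 + (7/4)x^2 - (15/8)x + 9/16

order-1 term: (9/4)x^2 + (3/2)x
order-2 term: -(27/8)x - 9/8
order-3 term: 27/16
the series for exp(-(3/2)D) f terminates at order 3
exp(-(3/2)D) f = -(1/2)x^3 + (7/4)x^2 - (15/8)x + 9/16


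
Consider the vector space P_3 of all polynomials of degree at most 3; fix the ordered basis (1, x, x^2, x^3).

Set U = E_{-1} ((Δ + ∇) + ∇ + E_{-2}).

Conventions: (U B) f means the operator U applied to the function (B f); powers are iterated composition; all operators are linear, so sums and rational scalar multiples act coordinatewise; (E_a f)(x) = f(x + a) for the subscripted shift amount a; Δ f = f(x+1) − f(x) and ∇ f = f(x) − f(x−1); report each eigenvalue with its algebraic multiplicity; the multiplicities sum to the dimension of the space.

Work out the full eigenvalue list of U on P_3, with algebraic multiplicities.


image of 1: 1
image of x: x
image of x^2: x^2 + 2
image of x^3: x^3 + 6x - 12
the matrix is upper triangular; its diagonal is (1, 1, 1, 1)
for a triangular matrix the eigenvalues are the diagonal entries, with algebraic multiplicity their repetition count

λ = 1 (multiplicity 4)


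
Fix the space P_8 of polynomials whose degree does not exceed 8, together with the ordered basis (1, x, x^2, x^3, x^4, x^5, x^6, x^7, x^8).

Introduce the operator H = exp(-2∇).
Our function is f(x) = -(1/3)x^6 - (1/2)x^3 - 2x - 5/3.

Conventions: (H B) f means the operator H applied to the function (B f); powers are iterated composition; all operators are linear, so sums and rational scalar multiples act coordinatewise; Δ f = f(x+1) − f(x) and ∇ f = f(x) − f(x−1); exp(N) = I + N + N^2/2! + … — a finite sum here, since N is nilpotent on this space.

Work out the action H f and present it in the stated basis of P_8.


g(x) = -(1/3)x^6 + 4x^5 - 30x^4 + (877/6)x^3 - 467x^2 + 897x - 2390/3

order-1 term: 4x^5 - 10x^4 + (40/3)x^3 - 7x^2 + x + 13/3
order-2 term: -20x^4 + 80x^3 - 140x^2 + 114x - 106/3
order-3 term: (160/3)x^3 - 240x^2 + 400x - 236
order-4 term: -80x^2 + 320x - 1040/3
order-5 term: 64x - 160
order-6 term: -64/3
the series for exp(-2∇) f terminates at order 6
exp(-2∇) f = -(1/3)x^6 + 4x^5 - 30x^4 + (877/6)x^3 - 467x^2 + 897x - 2390/3


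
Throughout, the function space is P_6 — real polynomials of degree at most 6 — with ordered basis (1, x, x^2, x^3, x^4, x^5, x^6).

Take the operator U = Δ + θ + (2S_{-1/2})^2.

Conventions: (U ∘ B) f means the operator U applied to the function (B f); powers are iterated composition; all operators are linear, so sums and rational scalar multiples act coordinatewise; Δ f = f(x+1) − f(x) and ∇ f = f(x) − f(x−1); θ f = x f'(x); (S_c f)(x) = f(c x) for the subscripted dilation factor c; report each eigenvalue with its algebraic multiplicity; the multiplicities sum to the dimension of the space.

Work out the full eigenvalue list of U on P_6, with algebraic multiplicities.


image of 1: 4
image of x: 2x + 1
image of x^2: (9/4)x^2 + 2x + 1
image of x^3: (49/16)x^3 + 3x^2 + 3x + 1
image of x^4: (257/64)x^4 + 4x^3 + 6x^2 + 4x + 1
image of x^5: (1281/256)x^5 + 5x^4 + 10x^3 + 10x^2 + 5x + 1
image of x^6: (6145/1024)x^6 + 6x^5 + 15x^4 + 20x^3 + 15x^2 + 6x + 1
the matrix is upper triangular; its diagonal is (4, 2, 9/4, 49/16, 257/64, 1281/256, 6145/1024)
for a triangular matrix the eigenvalues are the diagonal entries, with algebraic multiplicity their repetition count

λ = 2 (multiplicity 1), λ = 9/4 (multiplicity 1), λ = 49/16 (multiplicity 1), λ = 4 (multiplicity 1), λ = 257/64 (multiplicity 1), λ = 1281/256 (multiplicity 1), λ = 6145/1024 (multiplicity 1)


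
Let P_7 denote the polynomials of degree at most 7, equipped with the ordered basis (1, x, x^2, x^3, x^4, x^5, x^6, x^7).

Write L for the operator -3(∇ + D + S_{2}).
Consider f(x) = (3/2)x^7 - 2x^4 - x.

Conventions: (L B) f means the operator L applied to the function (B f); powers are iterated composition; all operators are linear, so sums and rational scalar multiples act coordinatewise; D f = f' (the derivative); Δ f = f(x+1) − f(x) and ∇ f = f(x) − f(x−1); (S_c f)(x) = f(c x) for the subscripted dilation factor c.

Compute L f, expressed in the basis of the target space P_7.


the image equals g(x) = -576x^7 - 63x^6 + (189/2)x^5 - (123/2)x^4 + (411/2)x^3 - (261/2)x^2 + (123/2)x - 9/2

∇ f = (21/2)x^6 - (63/2)x^5 + (105/2)x^4 - (121/2)x^3 + (87/2)x^2 - (37/2)x + 5/2
D f = (21/2)x^6 - 8x^3 - 1
S_{2} f = 192x^7 - 32x^4 - 2x
(∇ + D + S_{2}) f = 192x^7 + 21x^6 - (63/2)x^5 + (41/2)x^4 - (137/2)x^3 + (87/2)x^2 - (41/2)x + 3/2
(-3(∇ + D + S_{2})) f = -576x^7 - 63x^6 + (189/2)x^5 - (123/2)x^4 + (411/2)x^3 - (261/2)x^2 + (123/2)x - 9/2


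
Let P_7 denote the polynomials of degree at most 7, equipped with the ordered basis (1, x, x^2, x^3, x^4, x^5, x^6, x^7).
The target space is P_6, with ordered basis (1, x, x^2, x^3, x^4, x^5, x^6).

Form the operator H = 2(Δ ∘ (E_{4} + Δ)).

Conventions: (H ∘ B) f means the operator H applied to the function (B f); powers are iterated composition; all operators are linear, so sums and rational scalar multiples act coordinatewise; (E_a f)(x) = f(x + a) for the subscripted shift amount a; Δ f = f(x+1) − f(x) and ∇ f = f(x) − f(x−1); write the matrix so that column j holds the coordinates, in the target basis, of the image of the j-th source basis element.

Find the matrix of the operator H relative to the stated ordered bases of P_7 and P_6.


the matrix is [[0, 2, 22, 134, 766, 4262, 23182, 123734]; [0, 0, 4, 66, 536, 3830, 25572, 162274]; [0, 0, 0, 6, 132, 1340, 11490, 89502]; [0, 0, 0, 0, 8, 220, 2680, 26810]; [0, 0, 0, 0, 0, 10, 330, 4690]; [0, 0, 0, 0, 0, 0, 12, 462]; [0, 0, 0, 0, 0, 0, 0, 14]] (rows listed top to bottom)

image of 1: 0
image of x: 2
image of x^2: 4x + 22
image of x^3: 6x^2 + 66x + 134
image of x^4: 8x^3 + 132x^2 + 536x + 766
image of x^5: 10x^4 + 220x^3 + 1340x^2 + 3830x + 4262
image of x^6: 12x^5 + 330x^4 + 2680x^3 + 11490x^2 + 25572x + 23182
image of x^7: 14x^6 + 462x^5 + 4690x^4 + 26810x^3 + 89502x^2 + 162274x + 123734
each image's coordinates form column j of the matrix


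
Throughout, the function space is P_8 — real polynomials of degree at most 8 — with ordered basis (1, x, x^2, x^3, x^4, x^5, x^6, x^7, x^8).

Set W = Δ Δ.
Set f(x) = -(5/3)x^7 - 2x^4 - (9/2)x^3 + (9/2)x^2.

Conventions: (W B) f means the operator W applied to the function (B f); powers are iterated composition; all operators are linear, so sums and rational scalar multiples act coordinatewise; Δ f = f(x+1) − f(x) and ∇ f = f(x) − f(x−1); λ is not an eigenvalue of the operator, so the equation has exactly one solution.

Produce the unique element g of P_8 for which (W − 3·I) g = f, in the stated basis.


write g with unknown coordinates in the stated basis and equate coefficients in (W − 3·I) g = f
solving from the highest basis element down gives g = (5/9)x^7 + (70/9)x^5 + (356/9)x^4 + (7781/54)x^3 + (7721/18)x^2 + (23395/27)x + 23216/27
check: W g = (70/3)x^5 + (350/3)x^4 + (3850/9)x^3 + (3874/3)x^2 + (23395/9)x + 23216/9
so W g − 3·g = -(5/3)x^7 - 2x^4 - (9/2)x^3 + (9/2)x^2 = f ✓

the result is g(x) = (5/9)x^7 + (70/9)x^5 + (356/9)x^4 + (7781/54)x^3 + (7721/18)x^2 + (23395/27)x + 23216/27


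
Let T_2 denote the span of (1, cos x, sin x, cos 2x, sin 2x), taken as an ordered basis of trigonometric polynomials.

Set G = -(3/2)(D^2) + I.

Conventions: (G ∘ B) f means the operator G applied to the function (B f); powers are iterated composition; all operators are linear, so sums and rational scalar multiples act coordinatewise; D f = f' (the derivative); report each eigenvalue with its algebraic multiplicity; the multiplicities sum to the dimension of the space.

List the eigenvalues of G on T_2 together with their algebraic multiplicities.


image of 1: 1
image of cos x: (5/2)cos x
image of sin x: (5/2)sin x
image of cos 2x: 7cos 2x
image of sin 2x: 7sin 2x
the matrix is diagonal; its diagonal is (1, 5/2, 5/2, 7, 7)
for a triangular matrix the eigenvalues are the diagonal entries, with algebraic multiplicity their repetition count

λ = 1 (multiplicity 1), λ = 5/2 (multiplicity 2), λ = 7 (multiplicity 2)


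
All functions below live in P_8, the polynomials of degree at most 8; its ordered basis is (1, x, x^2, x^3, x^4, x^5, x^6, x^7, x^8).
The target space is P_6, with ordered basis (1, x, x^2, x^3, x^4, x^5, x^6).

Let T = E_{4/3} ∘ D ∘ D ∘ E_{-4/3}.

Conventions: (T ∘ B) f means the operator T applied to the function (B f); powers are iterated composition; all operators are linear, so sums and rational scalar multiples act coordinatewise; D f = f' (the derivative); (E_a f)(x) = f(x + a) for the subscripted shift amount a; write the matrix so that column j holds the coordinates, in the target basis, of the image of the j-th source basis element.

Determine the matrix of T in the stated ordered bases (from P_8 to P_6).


the matrix is [[0, 0, 2, 0, 0, 0, 0, 0, 0]; [0, 0, 0, 6, 0, 0, 0, 0, 0]; [0, 0, 0, 0, 12, 0, 0, 0, 0]; [0, 0, 0, 0, 0, 20, 0, 0, 0]; [0, 0, 0, 0, 0, 0, 30, 0, 0]; [0, 0, 0, 0, 0, 0, 0, 42, 0]; [0, 0, 0, 0, 0, 0, 0, 0, 56]] (rows listed top to bottom)

image of 1: 0
image of x: 0
image of x^2: 2
image of x^3: 6x
image of x^4: 12x^2
image of x^5: 20x^3
image of x^6: 30x^4
image of x^7: 42x^5
image of x^8: 56x^6
each image's coordinates form column j of the matrix


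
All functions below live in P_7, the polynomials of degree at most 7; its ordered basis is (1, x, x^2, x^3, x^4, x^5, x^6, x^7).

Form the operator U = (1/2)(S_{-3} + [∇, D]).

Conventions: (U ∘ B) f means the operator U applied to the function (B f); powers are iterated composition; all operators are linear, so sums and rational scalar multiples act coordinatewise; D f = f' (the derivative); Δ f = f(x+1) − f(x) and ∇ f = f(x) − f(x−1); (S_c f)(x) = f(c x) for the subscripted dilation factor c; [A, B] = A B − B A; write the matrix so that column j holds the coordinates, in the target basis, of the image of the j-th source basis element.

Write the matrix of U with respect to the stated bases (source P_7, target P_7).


the matrix is [[1/2, 0, 0, 0, 0, 0, 0, 0]; [0, -3/2, 0, 0, 0, 0, 0, 0]; [0, 0, 9/2, 0, 0, 0, 0, 0]; [0, 0, 0, -27/2, 0, 0, 0, 0]; [0, 0, 0, 0, 81/2, 0, 0, 0]; [0, 0, 0, 0, 0, -243/2, 0, 0]; [0, 0, 0, 0, 0, 0, 729/2, 0]; [0, 0, 0, 0, 0, 0, 0, -2187/2]] (rows listed top to bottom)

image of 1: 1/2
image of x: -(3/2)x
image of x^2: (9/2)x^2
image of x^3: -(27/2)x^3
image of x^4: (81/2)x^4
image of x^5: -(243/2)x^5
image of x^6: (729/2)x^6
image of x^7: -(2187/2)x^7
each image's coordinates form column j of the matrix


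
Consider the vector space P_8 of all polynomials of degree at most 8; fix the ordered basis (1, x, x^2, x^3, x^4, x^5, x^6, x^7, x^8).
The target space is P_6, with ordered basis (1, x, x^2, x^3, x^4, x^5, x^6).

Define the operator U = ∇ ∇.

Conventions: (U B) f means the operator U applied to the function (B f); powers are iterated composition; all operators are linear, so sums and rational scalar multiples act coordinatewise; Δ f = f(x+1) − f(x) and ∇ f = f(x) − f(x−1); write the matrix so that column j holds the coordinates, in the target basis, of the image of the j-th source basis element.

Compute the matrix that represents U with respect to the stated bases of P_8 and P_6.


image of 1: 0
image of x: 0
image of x^2: 2
image of x^3: 6x - 6
image of x^4: 12x^2 - 24x + 14
image of x^5: 20x^3 - 60x^2 + 70x - 30
image of x^6: 30x^4 - 120x^3 + 210x^2 - 180x + 62
image of x^7: 42x^5 - 210x^4 + 490x^3 - 630x^2 + 434x - 126
image of x^8: 56x^6 - 336x^5 + 980x^4 - 1680x^3 + 1736x^2 - 1008x + 254
each image's coordinates form column j of the matrix

the matrix is [[0, 0, 2, -6, 14, -30, 62, -126, 254]; [0, 0, 0, 6, -24, 70, -180, 434, -1008]; [0, 0, 0, 0, 12, -60, 210, -630, 1736]; [0, 0, 0, 0, 0, 20, -120, 490, -1680]; [0, 0, 0, 0, 0, 0, 30, -210, 980]; [0, 0, 0, 0, 0, 0, 0, 42, -336]; [0, 0, 0, 0, 0, 0, 0, 0, 56]] (rows listed top to bottom)


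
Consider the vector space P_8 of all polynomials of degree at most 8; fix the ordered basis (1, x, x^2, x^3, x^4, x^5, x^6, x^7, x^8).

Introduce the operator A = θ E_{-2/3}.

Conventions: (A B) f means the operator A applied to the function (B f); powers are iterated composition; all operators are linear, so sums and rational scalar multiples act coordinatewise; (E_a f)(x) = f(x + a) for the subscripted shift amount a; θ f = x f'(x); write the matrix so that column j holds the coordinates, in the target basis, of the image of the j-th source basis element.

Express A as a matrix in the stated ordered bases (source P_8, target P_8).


image of 1: 0
image of x: x
image of x^2: 2x^2 - (4/3)x
image of x^3: 3x^3 - 4x^2 + (4/3)x
image of x^4: 4x^4 - 8x^3 + (16/3)x^2 - (32/27)x
image of x^5: 5x^5 - (40/3)x^4 + (40/3)x^3 - (160/27)x^2 + (80/81)x
image of x^6: 6x^6 - 20x^5 + (80/3)x^4 - (160/9)x^3 + (160/27)x^2 - (64/81)x
image of x^7: 7x^7 - 28x^6 + (140/3)x^5 - (1120/27)x^4 + (560/27)x^3 - (448/81)x^2 + (448/729)x
image of x^8: 8x^8 - (112/3)x^7 + (224/3)x^6 - (2240/27)x^5 + (4480/81)x^4 - (1792/81)x^3 + (3584/729)x^2 - (1024/2187)x
each image's coordinates form column j of the matrix

the matrix is [[0, 0, 0, 0, 0, 0, 0, 0, 0]; [0, 1, -4/3, 4/3, -32/27, 80/81, -64/81, 448/729, -1024/2187]; [0, 0, 2, -4, 16/3, -160/27, 160/27, -448/81, 3584/729]; [0, 0, 0, 3, -8, 40/3, -160/9, 560/27, -1792/81]; [0, 0, 0, 0, 4, -40/3, 80/3, -1120/27, 4480/81]; [0, 0, 0, 0, 0, 5, -20, 140/3, -2240/27]; [0, 0, 0, 0, 0, 0, 6, -28, 224/3]; [0, 0, 0, 0, 0, 0, 0, 7, -112/3]; [0, 0, 0, 0, 0, 0, 0, 0, 8]] (rows listed top to bottom)


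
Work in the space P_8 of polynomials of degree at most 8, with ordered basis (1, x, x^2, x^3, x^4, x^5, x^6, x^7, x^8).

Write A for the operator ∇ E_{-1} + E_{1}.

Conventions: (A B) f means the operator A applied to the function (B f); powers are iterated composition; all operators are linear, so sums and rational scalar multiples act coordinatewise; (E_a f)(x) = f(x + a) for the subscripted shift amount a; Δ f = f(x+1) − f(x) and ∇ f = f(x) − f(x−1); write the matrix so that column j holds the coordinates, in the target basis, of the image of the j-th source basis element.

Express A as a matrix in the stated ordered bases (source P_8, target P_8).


image of 1: 1
image of x: x + 2
image of x^2: x^2 + 4x - 2
image of x^3: x^3 + 6x^2 - 6x + 8
image of x^4: x^4 + 8x^3 - 12x^2 + 32x - 14
image of x^5: x^5 + 10x^4 - 20x^3 + 80x^2 - 70x + 32
image of x^6: x^6 + 12x^5 - 30x^4 + 160x^3 - 210x^2 + 192x - 62
image of x^7: x^7 + 14x^6 - 42x^5 + 280x^4 - 490x^3 + 672x^2 - 434x + 128
image of x^8: x^8 + 16x^7 - 56x^6 + 448x^5 - 980x^4 + 1792x^3 - 1736x^2 + 1024x - 254
each image's coordinates form column j of the matrix

the matrix is [[1, 2, -2, 8, -14, 32, -62, 128, -254]; [0, 1, 4, -6, 32, -70, 192, -434, 1024]; [0, 0, 1, 6, -12, 80, -210, 672, -1736]; [0, 0, 0, 1, 8, -20, 160, -490, 1792]; [0, 0, 0, 0, 1, 10, -30, 280, -980]; [0, 0, 0, 0, 0, 1, 12, -42, 448]; [0, 0, 0, 0, 0, 0, 1, 14, -56]; [0, 0, 0, 0, 0, 0, 0, 1, 16]; [0, 0, 0, 0, 0, 0, 0, 0, 1]] (rows listed top to bottom)


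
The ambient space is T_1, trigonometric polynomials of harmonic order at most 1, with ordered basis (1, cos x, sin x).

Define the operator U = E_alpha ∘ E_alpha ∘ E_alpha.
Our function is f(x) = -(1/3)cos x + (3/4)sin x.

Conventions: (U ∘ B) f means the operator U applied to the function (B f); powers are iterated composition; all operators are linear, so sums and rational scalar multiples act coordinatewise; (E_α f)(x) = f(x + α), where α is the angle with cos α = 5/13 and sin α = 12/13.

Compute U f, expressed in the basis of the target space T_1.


the result is g(x) = (172/6591)cos x - (7209/8788)sin x

E_alpha f = (22/39)cos x + (31/52)sin x
E_alpha E_alpha f = (389/507)cos x - (197/676)sin x
E_alpha E_alpha E_alpha f = (172/6591)cos x - (7209/8788)sin x


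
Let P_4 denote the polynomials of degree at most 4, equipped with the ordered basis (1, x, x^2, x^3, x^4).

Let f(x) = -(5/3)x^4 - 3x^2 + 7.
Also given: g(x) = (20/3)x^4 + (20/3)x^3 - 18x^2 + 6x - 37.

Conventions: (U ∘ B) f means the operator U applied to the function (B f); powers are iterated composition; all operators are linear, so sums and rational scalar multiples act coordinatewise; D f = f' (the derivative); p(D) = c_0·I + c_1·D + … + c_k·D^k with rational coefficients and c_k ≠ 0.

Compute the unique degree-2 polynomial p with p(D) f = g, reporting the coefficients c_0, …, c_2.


D^0 f = -(5/3)x^4 - 3x^2 + 7
D^1 f = -(20/3)x^3 - 6x
D^2 f = -20x^2 - 6
matching coefficients of g against c_0 f + c_1 Df + … from the top degree down determines the c_i
solution: c_0 = -4, c_1 = -1, c_2 = 3/2

p(D) = -4·I − D + (3/2)·D^2, i.e. c_0 = -4, c_1 = -1, c_2 = 3/2
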